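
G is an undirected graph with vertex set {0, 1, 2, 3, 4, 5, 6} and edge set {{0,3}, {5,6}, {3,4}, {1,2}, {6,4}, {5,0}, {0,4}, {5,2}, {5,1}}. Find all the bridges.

none

The edges on the cycle 5-1-2-5 are not bridges since each lies on that cycle.
Every edge lies on some cycle, so there are no bridges.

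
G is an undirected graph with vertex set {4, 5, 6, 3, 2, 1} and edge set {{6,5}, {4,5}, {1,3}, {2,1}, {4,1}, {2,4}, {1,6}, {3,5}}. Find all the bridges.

none

The edges on the cycle 1-3-5-6-1 are not bridges since each lies on that cycle.
Every edge lies on some cycle, so there are no bridges.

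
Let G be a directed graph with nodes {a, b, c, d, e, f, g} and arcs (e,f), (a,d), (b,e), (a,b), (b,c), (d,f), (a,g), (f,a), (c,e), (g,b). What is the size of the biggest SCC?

7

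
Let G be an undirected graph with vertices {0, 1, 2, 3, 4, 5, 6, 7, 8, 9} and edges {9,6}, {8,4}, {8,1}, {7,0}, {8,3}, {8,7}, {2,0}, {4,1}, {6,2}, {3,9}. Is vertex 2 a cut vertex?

No

Deleting 2 leaves 2 components (was 2), so 2 is not a cut vertex.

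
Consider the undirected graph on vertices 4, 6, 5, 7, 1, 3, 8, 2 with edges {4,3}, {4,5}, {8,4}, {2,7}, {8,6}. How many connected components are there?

1 is isolated — a component by itself.
Starting from 2 we can reach 2, 7. That is one component of size 2.
Starting from 3 we can reach 3, 4, 5, 6, 8. That is one component of size 5.
Total: 3 components.

3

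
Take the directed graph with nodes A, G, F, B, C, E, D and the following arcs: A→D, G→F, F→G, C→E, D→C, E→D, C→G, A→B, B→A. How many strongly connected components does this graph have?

{C, D, E} are all mutually reachable — one SCC of size 3.
{A, B} are all mutually reachable — one SCC of size 2.
{F, G} are all mutually reachable — one SCC of size 2.
That gives 3 strongly connected components.

3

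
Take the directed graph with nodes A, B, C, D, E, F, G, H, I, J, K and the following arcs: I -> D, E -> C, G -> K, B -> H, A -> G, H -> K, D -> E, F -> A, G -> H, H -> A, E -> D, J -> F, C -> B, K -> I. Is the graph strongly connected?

No

There is no directed path from F to J, so the graph is not strongly connected.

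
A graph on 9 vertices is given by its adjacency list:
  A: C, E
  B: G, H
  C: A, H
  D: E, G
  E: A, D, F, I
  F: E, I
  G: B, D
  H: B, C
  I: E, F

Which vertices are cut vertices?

Removing E increases the component count from 1 to 2, so E is a cut vertex.
By contrast removing B leaves 1 component; it is not a cut vertex. No other vertex is a cut vertex either.

E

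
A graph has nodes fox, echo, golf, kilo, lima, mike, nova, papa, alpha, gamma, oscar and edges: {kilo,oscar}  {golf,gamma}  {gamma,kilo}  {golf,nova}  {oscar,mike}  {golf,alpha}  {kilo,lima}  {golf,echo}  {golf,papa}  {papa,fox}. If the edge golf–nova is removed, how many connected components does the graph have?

2

Before removal there is 1 component.
golf–nova is a bridge — removing it separates golf's side from nova's side.
After removal: 2 components.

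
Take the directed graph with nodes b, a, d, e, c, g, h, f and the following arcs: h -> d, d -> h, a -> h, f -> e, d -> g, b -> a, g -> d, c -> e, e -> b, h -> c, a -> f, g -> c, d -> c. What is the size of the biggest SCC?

8

{a, b, c, d, e, f, g, h} are all mutually reachable — one SCC of size 8.
The largest has 8 vertices.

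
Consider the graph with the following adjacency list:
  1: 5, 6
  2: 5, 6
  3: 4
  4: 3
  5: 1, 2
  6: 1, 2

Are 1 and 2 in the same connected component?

Yes

From 1 we can reach 1, 2, 5, 6, which includes 2.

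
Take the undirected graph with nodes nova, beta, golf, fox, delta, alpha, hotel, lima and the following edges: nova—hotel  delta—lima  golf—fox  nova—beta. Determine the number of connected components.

4

alpha is isolated — a component by itself.
Starting from fox we can reach fox, golf. That is one component of size 2.
Starting from lima we can reach lima, delta. That is one component of size 2.
Starting from beta we can reach beta, nova, hotel. That is one component of size 3.
Total: 4 components.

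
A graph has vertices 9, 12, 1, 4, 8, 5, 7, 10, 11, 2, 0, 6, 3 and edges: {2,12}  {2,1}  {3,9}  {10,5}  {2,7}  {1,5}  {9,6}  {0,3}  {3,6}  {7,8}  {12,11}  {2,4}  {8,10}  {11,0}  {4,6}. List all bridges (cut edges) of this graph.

The edges on the cycle 3-9-6-3 are not bridges since each lies on that cycle.
Every edge lies on some cycle, so there are no bridges.

none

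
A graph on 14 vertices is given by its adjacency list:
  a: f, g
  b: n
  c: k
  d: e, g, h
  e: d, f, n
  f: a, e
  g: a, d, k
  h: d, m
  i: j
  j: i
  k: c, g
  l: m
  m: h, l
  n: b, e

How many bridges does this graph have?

8

The edges on the cycle g-d-e-f-a-g are not bridges since each lies on that cycle.
But removing b-n disconnects b from n; removing k-c disconnects k from c; removing h-m disconnects h from m; removing d-h disconnects d from h — these are bridges.
In total 8 edges are bridges.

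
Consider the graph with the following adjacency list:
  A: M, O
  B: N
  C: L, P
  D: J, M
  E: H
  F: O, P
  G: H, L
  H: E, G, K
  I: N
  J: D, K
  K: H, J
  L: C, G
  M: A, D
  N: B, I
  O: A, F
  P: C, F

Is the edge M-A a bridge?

No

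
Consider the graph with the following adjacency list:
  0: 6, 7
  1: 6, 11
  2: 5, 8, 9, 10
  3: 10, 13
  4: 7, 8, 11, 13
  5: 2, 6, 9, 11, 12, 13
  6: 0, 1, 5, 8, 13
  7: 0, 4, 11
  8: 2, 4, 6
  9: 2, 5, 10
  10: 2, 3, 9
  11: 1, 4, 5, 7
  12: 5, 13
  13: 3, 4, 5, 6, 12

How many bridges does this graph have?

The edges on the cycle 5-9-2-8-4-13-5 are not bridges since each lies on that cycle.
Every edge lies on some cycle, so there are no bridges.

0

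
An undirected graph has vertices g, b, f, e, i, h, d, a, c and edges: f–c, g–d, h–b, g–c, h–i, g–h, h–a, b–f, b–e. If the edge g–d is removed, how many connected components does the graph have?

2

Before removal there is 1 component.
g–d is a bridge — removing it separates g's side from d's side.
After removal: 2 components.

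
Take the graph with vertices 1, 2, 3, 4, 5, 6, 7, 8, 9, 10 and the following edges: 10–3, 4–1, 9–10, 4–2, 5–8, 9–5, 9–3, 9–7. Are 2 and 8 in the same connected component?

No

The component containing 2 is {1, 2, 4}, and 8 is not in it.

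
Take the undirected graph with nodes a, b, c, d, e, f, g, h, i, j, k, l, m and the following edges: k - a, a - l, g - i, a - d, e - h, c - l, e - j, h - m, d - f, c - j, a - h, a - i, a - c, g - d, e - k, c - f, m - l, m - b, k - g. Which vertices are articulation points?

m

Removing m increases the component count from 1 to 2, so m is a cut vertex.
By contrast removing j leaves 1 component; it is not a cut vertex. No other vertex is a cut vertex either.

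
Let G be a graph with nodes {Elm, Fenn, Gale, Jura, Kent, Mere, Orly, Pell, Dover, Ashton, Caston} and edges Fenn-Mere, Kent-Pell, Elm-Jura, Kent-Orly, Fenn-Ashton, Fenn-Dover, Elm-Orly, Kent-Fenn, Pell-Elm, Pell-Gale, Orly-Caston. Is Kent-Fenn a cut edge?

Yes

Removing Kent-Fenn leaves no path between Kent and Fenn: the component count goes from 1 to 2. So it is a bridge.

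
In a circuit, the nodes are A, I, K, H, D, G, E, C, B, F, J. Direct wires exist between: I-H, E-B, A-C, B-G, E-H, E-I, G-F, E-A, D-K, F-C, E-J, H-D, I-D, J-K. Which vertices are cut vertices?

E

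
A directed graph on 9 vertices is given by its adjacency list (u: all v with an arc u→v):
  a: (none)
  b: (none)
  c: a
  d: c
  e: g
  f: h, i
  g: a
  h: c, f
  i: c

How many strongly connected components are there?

8

{f, h} are all mutually reachable — one SCC of size 2.
{b} is an SCC by itself.
{a} is an SCC by itself.
{e} is an SCC by itself.
{i} is an SCC by itself.
(and 3 more singleton SCCs)
That gives 8 strongly connected components.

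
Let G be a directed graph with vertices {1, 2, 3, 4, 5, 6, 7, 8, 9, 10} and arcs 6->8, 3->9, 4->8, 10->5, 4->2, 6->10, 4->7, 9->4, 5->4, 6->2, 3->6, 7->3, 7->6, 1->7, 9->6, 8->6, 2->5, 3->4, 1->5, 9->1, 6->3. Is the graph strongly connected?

Yes

From 8 we can reach every vertex (1, 2, 3, 4, 5, 6, 7, 8, 9, 10), and every vertex can reach 8 (1, 2, 3, 4, 5, 6, 7, 8, 9, 10). So the whole graph is one strongly connected component.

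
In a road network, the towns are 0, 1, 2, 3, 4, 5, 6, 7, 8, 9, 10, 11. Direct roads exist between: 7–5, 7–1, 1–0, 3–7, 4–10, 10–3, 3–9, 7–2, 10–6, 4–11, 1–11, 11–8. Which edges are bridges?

The edges on the cycle 4-10-3-7-1-11-4 are not bridges since each lies on that cycle.
But removing 10–6 disconnects 10 from 6; removing 5–7 disconnects 5 from 7; removing 3–9 disconnects 3 from 9; removing 2–7 disconnects 2 from 7 — these are bridges.
In total 6 edges are bridges.

0-1, 10-6, 11-8, 2-7, 3-9, 5-7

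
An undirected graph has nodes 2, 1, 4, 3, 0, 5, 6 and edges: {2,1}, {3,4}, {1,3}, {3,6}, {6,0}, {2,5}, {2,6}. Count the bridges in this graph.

3

The edges on the cycle 2-1-3-6-2 are not bridges since each lies on that cycle.
But removing 3–4 disconnects 3 from 4; removing 6–0 disconnects 6 from 0; removing 2–5 disconnects 2 from 5 — these are bridges.
That makes 3 bridges.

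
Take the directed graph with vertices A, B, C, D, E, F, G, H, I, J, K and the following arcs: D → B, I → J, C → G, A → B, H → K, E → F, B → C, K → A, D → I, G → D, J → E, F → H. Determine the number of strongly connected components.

{A, B, C, D, E, F, G, H, I, J, K} are all mutually reachable — one SCC of size 11.
That gives 1 strongly connected component.

1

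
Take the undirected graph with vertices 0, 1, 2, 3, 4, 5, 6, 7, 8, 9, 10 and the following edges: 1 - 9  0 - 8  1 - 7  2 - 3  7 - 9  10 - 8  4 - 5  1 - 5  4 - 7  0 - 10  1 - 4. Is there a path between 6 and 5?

No

The component containing 6 is {6}, and 5 is not in it.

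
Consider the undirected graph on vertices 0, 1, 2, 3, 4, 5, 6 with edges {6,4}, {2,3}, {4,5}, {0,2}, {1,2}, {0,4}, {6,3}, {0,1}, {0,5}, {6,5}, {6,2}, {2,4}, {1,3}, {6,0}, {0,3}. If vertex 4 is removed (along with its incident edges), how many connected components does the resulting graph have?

With 4 gone, the remaining components are: {0, 1, 2, 3, 5, 6}.
That is 1 component.

1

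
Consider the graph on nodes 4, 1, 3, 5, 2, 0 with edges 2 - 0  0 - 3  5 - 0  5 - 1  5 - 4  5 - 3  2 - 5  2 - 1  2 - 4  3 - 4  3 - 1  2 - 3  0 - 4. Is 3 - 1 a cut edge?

No

After removing 3 - 1, the path 3-2-1 still connects them, so the edge is not a bridge.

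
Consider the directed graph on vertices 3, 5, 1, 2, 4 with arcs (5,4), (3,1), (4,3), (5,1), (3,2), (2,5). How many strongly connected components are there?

{2, 3, 4, 5} are all mutually reachable — one SCC of size 4.
{1} is an SCC by itself.
That gives 2 strongly connected components.

2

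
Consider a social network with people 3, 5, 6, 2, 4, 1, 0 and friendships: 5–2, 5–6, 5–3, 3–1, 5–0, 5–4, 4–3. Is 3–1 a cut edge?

Removing 3–1 leaves no path between 3 and 1: the component count goes from 1 to 2. So it is a bridge.

Yes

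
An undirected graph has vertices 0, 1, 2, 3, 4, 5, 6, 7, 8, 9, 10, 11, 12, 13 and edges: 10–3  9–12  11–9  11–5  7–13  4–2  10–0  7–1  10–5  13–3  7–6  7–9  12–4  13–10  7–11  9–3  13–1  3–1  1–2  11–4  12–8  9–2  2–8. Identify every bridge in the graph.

0-10, 6-7

The edges on the cycle 7-13-10-3-1-7 are not bridges since each lies on that cycle.
But removing 6–7 disconnects 6 from 7; removing 10–0 disconnects 10 from 0 — these are bridges.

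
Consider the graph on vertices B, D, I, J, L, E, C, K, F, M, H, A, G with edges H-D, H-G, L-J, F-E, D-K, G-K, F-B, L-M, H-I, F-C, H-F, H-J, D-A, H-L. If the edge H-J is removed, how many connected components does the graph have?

1

H and J are still connected via H-L-J, so the component count stays at 1.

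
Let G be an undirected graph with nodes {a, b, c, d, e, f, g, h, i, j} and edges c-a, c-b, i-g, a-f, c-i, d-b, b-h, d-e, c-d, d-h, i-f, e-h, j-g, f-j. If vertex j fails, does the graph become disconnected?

No

Deleting j leaves 1 component (was 1) (its neighbors f, g remain connected to each other), so j is not a cut vertex.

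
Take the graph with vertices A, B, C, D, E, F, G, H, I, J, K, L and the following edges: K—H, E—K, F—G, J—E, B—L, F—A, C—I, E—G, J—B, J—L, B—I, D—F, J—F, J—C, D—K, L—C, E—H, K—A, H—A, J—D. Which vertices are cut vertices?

Removing J increases the component count from 1 to 2, so J is a cut vertex.
By contrast removing G leaves 1 component; it is not a cut vertex. No other vertex is a cut vertex either.

J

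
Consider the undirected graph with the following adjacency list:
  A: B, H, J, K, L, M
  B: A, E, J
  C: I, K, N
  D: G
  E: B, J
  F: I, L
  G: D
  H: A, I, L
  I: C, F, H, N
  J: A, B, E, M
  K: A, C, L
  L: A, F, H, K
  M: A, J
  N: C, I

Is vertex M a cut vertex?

No

Deleting M leaves 2 components (was 2), so M is not a cut vertex.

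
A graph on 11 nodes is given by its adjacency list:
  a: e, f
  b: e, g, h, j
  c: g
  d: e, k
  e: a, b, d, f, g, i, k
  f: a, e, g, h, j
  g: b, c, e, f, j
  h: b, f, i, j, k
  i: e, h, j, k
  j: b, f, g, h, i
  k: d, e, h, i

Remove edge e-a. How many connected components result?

e and a are still connected via e-f-a, so the component count stays at 1.

1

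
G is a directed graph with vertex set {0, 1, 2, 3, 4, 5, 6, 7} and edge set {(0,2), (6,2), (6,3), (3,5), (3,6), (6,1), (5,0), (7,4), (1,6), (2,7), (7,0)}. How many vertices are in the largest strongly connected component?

{0, 2, 7} are all mutually reachable — one SCC of size 3.
{1, 3, 6} are all mutually reachable — one SCC of size 3.
{5} is an SCC by itself.
{4} is an SCC by itself.
The largest has 3 vertices.

3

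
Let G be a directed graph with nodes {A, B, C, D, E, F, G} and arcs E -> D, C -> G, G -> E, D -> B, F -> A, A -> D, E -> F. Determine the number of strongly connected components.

7

{F} is an SCC by itself.
{C} is an SCC by itself.
{A} is an SCC by itself.
{B} is an SCC by itself.
{E} is an SCC by itself.
(and 2 more singleton SCCs)
That gives 7 strongly connected components.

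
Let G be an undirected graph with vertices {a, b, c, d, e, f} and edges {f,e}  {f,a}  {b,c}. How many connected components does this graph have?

d is isolated — a component by itself.
Starting from b we can reach b, c. That is one component of size 2.
Starting from a we can reach a, e, f. That is one component of size 3.
Total: 3 components.

3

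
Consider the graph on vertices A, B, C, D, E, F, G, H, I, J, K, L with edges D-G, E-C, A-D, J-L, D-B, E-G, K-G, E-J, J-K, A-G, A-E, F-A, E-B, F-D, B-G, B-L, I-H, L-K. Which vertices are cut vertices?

Removing E increases the component count from 2 to 3, so E is a cut vertex.
By contrast removing F leaves 2 components; it is not a cut vertex. No other vertex is a cut vertex either.

E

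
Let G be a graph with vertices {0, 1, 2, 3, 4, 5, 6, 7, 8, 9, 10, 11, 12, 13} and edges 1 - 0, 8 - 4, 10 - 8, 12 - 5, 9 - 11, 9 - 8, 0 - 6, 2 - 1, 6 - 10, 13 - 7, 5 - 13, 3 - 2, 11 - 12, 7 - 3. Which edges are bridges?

The edges on the cycle 9-11-12-5-13-7-3-2-1-0-6-10-8-9 are not bridges since each lies on that cycle.
But removing 8 - 4 disconnects 8 from 4 — this is a bridge.

4-8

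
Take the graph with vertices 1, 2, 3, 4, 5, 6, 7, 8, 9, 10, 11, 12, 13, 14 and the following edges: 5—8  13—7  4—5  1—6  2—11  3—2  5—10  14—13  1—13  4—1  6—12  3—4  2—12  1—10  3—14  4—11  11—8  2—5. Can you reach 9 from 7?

The component containing 7 is {1, 2, 3, 4, 5, 6, 7, 8, 10, 11, 12, 13, 14}, and 9 is not in it.

No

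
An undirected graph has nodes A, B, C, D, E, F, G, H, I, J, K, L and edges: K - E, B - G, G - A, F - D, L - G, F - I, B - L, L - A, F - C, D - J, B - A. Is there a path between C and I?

From C we can reach C, D, F, I, J, which includes I.

Yes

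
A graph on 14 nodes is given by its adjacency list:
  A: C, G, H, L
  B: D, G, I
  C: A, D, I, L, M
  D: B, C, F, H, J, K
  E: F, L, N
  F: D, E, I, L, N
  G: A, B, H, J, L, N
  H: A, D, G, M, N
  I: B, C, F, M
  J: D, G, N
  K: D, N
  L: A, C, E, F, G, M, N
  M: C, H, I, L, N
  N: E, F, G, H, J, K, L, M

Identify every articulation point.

Removing J, for instance, still leaves 1 component. No single vertex removal increases the component count — the graph has no articulation points.

none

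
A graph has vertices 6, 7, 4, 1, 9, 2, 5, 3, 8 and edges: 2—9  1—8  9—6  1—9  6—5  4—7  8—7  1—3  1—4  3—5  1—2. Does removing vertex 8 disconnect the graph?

Deleting 8 leaves 1 component (was 1) (its neighbors 1, 7 remain connected to each other), so 8 is not a cut vertex.

No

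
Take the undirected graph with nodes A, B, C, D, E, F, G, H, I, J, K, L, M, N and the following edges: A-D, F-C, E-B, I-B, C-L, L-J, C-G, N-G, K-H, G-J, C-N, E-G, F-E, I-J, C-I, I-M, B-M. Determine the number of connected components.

3

Starting from H we can reach H, K. That is one component of size 2.
Starting from A we can reach A, D. That is one component of size 2.
Starting from B we can reach B, C, E, F, G, I, J, L, M, N. That is one component of size 10.
Total: 3 components.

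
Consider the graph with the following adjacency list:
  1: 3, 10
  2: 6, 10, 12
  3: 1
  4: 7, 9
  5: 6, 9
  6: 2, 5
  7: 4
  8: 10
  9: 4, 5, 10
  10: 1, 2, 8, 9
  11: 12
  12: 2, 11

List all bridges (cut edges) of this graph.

1-10, 1-3, 10-8, 11-12, 12-2, 4-7, 4-9

The edges on the cycle 2-6-5-9-10-2 are not bridges since each lies on that cycle.
But removing 11-12 disconnects 11 from 12; removing 2-12 disconnects 2 from 12; removing 7-4 disconnects 7 from 4; removing 9-4 disconnects 9 from 4 — these are bridges.
In total 7 edges are bridges.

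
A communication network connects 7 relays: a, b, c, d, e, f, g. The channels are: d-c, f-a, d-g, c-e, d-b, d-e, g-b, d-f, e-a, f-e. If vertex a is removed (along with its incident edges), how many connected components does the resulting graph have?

1

With a gone, the remaining components are: {b, c, d, e, f, g}.
That is 1 component.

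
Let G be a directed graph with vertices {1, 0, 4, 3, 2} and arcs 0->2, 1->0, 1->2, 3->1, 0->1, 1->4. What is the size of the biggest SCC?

{0, 1} are all mutually reachable — one SCC of size 2.
{4} is an SCC by itself.
{3} is an SCC by itself.
{2} is an SCC by itself.
The largest has 2 vertices.

2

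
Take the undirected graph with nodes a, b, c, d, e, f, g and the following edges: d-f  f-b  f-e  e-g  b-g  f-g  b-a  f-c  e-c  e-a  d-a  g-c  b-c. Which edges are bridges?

The edges on the cycle f-e-c-g-b-f are not bridges since each lies on that cycle.
Every edge lies on some cycle, so there are no bridges.

none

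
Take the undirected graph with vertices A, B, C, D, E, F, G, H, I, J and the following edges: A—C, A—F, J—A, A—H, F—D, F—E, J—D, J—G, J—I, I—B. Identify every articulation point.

Removing A increases the component count from 1 to 3, so A is a cut vertex.
Removing F increases the component count from 1 to 2, so F is a cut vertex.
Removing I increases the component count from 1 to 2, so I is a cut vertex.
Likewise J is a cut vertex.
By contrast removing G leaves 1 component; it is not a cut vertex. No other vertex is a cut vertex either.

A, F, I, J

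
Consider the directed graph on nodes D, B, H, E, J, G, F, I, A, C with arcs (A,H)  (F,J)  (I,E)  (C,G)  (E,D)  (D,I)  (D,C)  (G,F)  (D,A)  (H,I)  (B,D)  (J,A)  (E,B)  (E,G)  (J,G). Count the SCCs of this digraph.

{A, B, C, D, E, F, G, H, I, J} are all mutually reachable — one SCC of size 10.
That gives 1 strongly connected component.

1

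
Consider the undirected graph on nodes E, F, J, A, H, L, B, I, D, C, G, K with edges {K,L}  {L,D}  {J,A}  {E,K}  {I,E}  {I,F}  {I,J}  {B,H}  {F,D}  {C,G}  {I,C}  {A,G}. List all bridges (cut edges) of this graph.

The edges on the cycle I-J-A-G-C-I are not bridges since each lies on that cycle.
But removing B - H disconnects B from H — this is a bridge.

B-H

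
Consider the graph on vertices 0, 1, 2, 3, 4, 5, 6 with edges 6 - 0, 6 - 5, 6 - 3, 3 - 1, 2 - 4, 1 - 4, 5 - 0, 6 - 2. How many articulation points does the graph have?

1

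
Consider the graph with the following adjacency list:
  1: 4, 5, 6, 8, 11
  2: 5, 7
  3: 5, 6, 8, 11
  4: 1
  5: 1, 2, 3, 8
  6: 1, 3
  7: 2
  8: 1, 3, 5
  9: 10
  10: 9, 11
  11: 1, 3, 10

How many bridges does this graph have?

5

The edges on the cycle 1-5-3-11-1 are not bridges since each lies on that cycle.
But removing 9-10 disconnects 9 from 10; removing 5-2 disconnects 5 from 2; removing 7-2 disconnects 7 from 2; removing 4-1 disconnects 4 from 1 — these are bridges.
In total 5 edges are bridges.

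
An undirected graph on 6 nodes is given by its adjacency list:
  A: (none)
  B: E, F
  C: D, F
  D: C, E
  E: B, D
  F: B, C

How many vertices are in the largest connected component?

5

A is isolated — a component by itself.
Starting from B we can reach B, C, D, E, F. That is one component of size 5.
The largest has 5 vertices.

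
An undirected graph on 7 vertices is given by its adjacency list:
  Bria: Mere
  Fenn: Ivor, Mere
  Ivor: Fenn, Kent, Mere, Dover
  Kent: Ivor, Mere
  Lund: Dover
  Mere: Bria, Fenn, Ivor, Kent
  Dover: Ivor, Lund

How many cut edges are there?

The edges on the cycle Mere-Fenn-Ivor-Kent-Mere are not bridges since each lies on that cycle.
But removing Dover-Lund disconnects Dover from Lund; removing Ivor-Dover disconnects Ivor from Dover; removing Bria-Mere disconnects Bria from Mere — these are bridges.
That makes 3 bridges.

3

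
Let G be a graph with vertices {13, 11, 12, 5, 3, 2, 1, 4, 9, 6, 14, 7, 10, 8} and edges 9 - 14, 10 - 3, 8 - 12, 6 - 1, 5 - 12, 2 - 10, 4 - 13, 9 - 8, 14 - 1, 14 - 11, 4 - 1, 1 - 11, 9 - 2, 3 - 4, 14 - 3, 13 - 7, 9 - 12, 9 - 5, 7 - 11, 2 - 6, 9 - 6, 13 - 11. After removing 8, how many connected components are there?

1

With 8 gone, the remaining components are: {1, 2, 3, 4, 5, 6, 7, 9, 10, 11, 12, 13, 14}.
That is 1 component.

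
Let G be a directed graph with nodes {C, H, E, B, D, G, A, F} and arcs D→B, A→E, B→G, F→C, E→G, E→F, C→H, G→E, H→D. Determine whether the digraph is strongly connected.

No

There is no directed path from D to A, so the graph is not strongly connected.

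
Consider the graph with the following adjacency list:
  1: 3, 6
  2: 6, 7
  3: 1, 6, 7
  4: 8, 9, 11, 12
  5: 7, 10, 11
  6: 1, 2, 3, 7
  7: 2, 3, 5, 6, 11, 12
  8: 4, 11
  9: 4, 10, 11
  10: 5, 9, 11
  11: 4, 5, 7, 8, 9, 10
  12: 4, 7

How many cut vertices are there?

1

Removing 7 increases the component count from 1 to 2, so 7 is a cut vertex.
By contrast removing 4 leaves 1 component; it is not a cut vertex. No other vertex is a cut vertex either.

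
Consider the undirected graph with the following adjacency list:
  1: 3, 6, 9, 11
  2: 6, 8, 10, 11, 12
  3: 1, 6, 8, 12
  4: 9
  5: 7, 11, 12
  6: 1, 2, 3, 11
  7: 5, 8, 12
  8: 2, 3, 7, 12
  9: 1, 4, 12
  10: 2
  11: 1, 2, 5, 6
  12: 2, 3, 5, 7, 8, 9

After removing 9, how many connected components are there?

2

With 9 gone, the remaining components are: {4}; {1, 2, 3, 5, 6, 7, 8, 10, 11, 12}.
That is 2 components.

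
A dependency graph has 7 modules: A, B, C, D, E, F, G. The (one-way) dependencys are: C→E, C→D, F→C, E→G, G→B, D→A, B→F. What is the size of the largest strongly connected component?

5

{B, C, E, F, G} are all mutually reachable — one SCC of size 5.
{A} is an SCC by itself.
{D} is an SCC by itself.
The largest has 5 vertices.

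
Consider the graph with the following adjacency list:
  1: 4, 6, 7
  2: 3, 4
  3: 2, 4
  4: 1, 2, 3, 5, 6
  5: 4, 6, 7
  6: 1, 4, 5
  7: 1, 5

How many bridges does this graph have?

The edges on the cycle 4-3-2-4 are not bridges since each lies on that cycle.
Every edge lies on some cycle, so there are no bridges.

0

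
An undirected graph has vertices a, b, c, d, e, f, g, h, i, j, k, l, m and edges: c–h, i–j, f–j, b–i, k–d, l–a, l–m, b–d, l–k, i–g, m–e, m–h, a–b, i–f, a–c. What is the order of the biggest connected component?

13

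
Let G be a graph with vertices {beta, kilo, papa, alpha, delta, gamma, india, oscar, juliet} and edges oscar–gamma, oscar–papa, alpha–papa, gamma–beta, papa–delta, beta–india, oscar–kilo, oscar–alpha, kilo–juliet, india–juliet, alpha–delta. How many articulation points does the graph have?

1

Removing oscar increases the component count from 1 to 2, so oscar is a cut vertex.
By contrast removing gamma leaves 1 component; it is not a cut vertex. No other vertex is a cut vertex either.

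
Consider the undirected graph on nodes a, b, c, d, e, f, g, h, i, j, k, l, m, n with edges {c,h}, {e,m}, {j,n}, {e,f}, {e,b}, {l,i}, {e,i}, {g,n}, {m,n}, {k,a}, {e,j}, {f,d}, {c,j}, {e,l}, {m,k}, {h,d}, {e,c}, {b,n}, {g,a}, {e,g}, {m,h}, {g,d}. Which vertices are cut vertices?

Removing e increases the component count from 1 to 2, so e is a cut vertex.
By contrast removing h leaves 1 component; it is not a cut vertex. No other vertex is a cut vertex either.

e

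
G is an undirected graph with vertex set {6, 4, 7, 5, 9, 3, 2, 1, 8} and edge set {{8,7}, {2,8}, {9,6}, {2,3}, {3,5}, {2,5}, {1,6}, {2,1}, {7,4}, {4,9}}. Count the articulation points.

Removing 2 increases the component count from 1 to 2, so 2 is a cut vertex.
By contrast removing 8 leaves 1 component; it is not a cut vertex. No other vertex is a cut vertex either.

1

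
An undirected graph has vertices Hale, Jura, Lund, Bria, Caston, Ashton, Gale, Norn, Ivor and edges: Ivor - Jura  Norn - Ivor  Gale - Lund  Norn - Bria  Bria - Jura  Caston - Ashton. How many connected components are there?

Hale is isolated — a component by itself.
Starting from Gale we can reach Gale, Lund. That is one component of size 2.
Starting from Ashton we can reach Ashton, Caston. That is one component of size 2.
Starting from Bria we can reach Bria, Ivor, Jura, Norn. That is one component of size 4.
Total: 4 components.

4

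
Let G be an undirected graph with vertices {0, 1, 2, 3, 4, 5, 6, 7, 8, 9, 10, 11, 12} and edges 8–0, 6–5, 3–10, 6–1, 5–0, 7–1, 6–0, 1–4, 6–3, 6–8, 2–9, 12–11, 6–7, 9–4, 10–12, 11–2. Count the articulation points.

Removing 6 increases the component count from 1 to 2, so 6 is a cut vertex.
By contrast removing 2 leaves 1 component; it is not a cut vertex. No other vertex is a cut vertex either.

1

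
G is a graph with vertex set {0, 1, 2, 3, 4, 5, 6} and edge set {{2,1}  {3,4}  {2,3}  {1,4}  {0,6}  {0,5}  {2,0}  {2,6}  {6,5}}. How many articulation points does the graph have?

1

Removing 2 increases the component count from 1 to 2, so 2 is a cut vertex.
By contrast removing 1 leaves 1 component; it is not a cut vertex. No other vertex is a cut vertex either.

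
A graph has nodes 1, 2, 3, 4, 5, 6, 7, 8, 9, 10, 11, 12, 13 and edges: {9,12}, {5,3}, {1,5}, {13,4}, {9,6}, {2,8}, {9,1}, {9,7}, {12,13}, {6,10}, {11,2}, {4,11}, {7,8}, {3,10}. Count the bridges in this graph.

The edges on the cycle 9-12-13-4-11-2-8-7-9 are not bridges since each lies on that cycle.
Every edge lies on some cycle, so there are no bridges.

0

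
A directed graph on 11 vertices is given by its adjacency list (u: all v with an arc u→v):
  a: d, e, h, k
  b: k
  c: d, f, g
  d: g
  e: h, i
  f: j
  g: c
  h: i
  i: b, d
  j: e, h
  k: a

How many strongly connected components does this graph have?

1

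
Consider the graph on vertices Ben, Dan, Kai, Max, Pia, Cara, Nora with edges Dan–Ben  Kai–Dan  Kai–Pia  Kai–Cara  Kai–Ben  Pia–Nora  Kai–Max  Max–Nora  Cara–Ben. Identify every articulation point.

Kai

Removing Kai increases the component count from 1 to 2, so Kai is a cut vertex.
By contrast removing Dan leaves 1 component; it is not a cut vertex. No other vertex is a cut vertex either.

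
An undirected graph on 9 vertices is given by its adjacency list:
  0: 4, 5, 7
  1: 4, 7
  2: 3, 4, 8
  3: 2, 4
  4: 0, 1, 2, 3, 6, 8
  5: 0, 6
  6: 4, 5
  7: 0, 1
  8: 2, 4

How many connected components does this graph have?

1

Starting from 0 we can reach 0, 1, 2, 3, 4, 5, 6, 7, 8. That is one component of size 9.
Total: 1 component.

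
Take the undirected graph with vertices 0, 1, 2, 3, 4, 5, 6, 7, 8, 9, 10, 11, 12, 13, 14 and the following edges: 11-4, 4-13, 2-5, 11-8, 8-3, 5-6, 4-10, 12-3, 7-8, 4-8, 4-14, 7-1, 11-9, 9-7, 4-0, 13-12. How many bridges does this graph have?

The edges on the cycle 11-4-13-12-3-8-11 are not bridges since each lies on that cycle.
But removing 4-0 disconnects 4 from 0; removing 5-6 disconnects 5 from 6; removing 7-1 disconnects 7 from 1; removing 4-10 disconnects 4 from 10 — these are bridges.
In total 6 edges are bridges.

6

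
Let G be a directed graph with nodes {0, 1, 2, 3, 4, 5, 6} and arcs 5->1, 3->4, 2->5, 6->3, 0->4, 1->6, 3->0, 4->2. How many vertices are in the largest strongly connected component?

7

{0, 1, 2, 3, 4, 5, 6} are all mutually reachable — one SCC of size 7.
The largest has 7 vertices.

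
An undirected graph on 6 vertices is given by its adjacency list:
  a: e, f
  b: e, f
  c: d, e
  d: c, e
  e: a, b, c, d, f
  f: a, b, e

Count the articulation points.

1

Removing e increases the component count from 1 to 2, so e is a cut vertex.
By contrast removing b leaves 1 component; it is not a cut vertex. No other vertex is a cut vertex either.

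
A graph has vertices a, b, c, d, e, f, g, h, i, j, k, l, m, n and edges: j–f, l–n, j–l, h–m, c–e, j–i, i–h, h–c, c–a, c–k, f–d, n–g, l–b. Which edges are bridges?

a-c, b-l, c-e, c-h, c-k, d-f, f-j, g-n, h-i, h-m, i-j, j-l, l-n

removing j–i disconnects j from i; removing l–n disconnects l from n; removing n–g disconnects n from g; removing l–b disconnects l from b — these are bridges.
In total 13 edges are bridges.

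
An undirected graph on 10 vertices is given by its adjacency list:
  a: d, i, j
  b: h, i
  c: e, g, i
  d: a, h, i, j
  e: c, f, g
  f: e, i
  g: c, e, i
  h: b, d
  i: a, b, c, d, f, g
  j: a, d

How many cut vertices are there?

Removing i increases the component count from 1 to 2, so i is a cut vertex.
By contrast removing c leaves 1 component; it is not a cut vertex. No other vertex is a cut vertex either.

1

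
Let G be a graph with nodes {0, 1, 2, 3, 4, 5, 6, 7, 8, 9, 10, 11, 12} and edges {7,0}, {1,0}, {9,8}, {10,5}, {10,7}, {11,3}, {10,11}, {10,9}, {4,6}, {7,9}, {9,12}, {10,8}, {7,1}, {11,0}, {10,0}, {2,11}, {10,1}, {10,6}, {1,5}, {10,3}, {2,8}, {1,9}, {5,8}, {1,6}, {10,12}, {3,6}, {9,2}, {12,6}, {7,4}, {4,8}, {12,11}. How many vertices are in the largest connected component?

13

Starting from 0 we can reach 0, 1, 2, 3, 4, 5, 6, 7, 8, 9, 10, 11, 12. That is one component of size 13.
The largest has 13 vertices.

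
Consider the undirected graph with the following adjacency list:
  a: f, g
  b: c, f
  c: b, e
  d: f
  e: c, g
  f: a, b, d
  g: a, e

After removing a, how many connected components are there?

1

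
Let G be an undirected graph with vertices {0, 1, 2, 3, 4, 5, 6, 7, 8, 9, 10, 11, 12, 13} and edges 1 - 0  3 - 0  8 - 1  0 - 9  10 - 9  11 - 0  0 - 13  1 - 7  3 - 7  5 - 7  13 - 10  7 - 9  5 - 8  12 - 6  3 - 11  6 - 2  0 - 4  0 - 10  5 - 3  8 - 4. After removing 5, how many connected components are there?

2

With 5 gone, the remaining components are: {2, 6, 12}; {0, 1, 3, 4, 7, 8, 9, 10, 11, 13}.
That is 2 components.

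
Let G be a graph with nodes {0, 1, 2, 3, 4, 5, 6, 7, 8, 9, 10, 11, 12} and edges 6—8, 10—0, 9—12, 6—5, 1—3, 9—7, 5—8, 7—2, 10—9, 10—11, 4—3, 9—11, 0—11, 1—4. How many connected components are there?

3

Starting from 1 we can reach 1, 3, 4. That is one component of size 3.
Starting from 5 we can reach 5, 6, 8. That is one component of size 3.
Starting from 0 we can reach 0, 2, 7, 9, 10, 11, 12. That is one component of size 7.
Total: 3 components.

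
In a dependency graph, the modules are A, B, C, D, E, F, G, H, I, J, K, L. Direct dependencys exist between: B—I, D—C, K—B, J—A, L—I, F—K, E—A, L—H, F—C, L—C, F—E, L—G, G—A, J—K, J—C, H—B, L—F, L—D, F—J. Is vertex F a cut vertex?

Deleting F leaves 1 component (was 1) (its neighbors C, E, J, K, L remain connected to each other), so F is not a cut vertex.

No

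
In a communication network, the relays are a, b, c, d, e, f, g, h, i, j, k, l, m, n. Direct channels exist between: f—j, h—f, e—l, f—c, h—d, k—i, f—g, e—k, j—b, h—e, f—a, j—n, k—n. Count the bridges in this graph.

The edges on the cycle h-f-j-n-k-e-h are not bridges since each lies on that cycle.
But removing c—f disconnects c from f; removing d—h disconnects d from h; removing j—b disconnects j from b; removing f—a disconnects f from a — these are bridges.
In total 7 edges are bridges.

7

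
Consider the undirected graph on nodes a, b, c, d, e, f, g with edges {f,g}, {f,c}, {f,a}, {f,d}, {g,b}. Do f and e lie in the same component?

No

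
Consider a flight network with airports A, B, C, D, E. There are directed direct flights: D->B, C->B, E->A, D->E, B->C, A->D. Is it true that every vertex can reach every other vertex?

There is no directed path from C to A, so the graph is not strongly connected.

No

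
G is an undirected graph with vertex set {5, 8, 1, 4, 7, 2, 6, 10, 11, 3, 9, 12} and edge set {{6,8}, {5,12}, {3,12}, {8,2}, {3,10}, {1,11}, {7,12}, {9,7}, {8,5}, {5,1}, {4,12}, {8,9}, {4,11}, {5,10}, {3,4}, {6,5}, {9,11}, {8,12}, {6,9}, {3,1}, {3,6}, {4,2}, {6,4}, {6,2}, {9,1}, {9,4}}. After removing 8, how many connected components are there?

1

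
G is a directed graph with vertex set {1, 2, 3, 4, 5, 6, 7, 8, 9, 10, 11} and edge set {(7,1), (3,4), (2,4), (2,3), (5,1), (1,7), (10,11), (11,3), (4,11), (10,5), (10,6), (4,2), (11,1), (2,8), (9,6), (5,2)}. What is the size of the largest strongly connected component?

4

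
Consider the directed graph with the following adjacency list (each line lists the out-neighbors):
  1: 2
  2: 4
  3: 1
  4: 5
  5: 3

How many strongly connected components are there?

1

{1, 2, 3, 4, 5} are all mutually reachable — one SCC of size 5.
That gives 1 strongly connected component.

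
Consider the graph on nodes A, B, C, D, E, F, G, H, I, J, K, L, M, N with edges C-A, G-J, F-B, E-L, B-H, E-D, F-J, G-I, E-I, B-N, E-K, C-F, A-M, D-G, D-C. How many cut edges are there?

The edges on the cycle E-D-G-I-E are not bridges since each lies on that cycle.
But removing A-C disconnects A from C; removing M-A disconnects M from A; removing E-K disconnects E from K; removing B-F disconnects B from F — these are bridges.
In total 7 edges are bridges.

7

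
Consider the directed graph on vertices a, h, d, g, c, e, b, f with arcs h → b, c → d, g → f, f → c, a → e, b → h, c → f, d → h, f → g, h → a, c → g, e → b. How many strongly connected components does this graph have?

3

{a, b, e, h} are all mutually reachable — one SCC of size 4.
{c, f, g} are all mutually reachable — one SCC of size 3.
{d} is an SCC by itself.
That gives 3 strongly connected components.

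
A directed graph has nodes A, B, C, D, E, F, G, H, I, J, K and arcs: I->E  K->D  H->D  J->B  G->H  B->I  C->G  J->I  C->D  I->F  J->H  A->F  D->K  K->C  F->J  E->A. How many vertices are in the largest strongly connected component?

6

{A, B, E, F, I, J} are all mutually reachable — one SCC of size 6.
{C, D, G, H, K} are all mutually reachable — one SCC of size 5.
The largest has 6 vertices.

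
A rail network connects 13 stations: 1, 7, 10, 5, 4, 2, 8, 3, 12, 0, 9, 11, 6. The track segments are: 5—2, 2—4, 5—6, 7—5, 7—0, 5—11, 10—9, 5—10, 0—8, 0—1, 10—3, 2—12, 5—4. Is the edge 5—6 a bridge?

Yes

Removing 5—6 leaves no path between 5 and 6: the component count goes from 1 to 2. So it is a bridge.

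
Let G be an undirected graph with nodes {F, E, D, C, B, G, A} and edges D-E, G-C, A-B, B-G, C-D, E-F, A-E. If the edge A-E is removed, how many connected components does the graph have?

1

A and E are still connected via A-B-G-C-D-E, so the component count stays at 1.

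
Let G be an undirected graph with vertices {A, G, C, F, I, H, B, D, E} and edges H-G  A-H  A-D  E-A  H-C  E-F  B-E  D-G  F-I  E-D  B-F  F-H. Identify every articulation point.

F, H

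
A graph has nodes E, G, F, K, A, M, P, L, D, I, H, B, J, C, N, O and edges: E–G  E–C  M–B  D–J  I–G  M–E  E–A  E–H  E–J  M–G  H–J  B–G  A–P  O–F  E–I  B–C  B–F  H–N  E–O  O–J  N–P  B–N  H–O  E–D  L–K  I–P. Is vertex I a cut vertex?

No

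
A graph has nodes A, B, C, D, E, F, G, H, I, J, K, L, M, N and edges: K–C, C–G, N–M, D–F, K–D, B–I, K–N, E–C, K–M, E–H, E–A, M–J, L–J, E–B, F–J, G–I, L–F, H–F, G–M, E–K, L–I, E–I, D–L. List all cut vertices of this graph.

E

Removing E increases the component count from 1 to 2, so E is a cut vertex.
By contrast removing C leaves 1 component; it is not a cut vertex. No other vertex is a cut vertex either.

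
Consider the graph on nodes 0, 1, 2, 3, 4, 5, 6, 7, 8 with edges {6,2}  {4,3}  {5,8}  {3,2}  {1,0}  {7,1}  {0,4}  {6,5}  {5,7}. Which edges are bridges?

5-8

The edges on the cycle 6-5-7-1-0-4-3-2-6 are not bridges since each lies on that cycle.
But removing 8-5 disconnects 8 from 5 — this is a bridge.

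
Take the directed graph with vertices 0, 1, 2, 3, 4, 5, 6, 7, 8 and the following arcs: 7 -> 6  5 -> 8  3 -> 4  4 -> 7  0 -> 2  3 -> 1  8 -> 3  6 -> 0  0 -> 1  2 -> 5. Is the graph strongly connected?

No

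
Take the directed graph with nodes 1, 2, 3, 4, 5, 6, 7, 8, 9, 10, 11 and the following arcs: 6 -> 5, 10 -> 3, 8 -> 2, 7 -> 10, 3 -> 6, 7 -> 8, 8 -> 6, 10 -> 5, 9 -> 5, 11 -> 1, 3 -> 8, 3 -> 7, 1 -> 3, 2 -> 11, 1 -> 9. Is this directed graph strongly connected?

No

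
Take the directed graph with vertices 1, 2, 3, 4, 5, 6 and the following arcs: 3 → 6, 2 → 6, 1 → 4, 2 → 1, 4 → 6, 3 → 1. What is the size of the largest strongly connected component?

1

{6} is an SCC by itself.
{3} is an SCC by itself.
{5} is an SCC by itself.
{4} is an SCC by itself.
{1} is an SCC by itself.
(and 1 more singleton SCC)
The largest has 1 vertex.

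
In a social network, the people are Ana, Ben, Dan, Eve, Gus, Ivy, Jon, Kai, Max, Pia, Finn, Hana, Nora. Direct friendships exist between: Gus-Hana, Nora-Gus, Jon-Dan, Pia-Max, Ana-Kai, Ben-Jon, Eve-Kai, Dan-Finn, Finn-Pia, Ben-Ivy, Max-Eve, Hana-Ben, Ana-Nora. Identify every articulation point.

Ben

Removing Ben increases the component count from 1 to 2, so Ben is a cut vertex.
By contrast removing Jon leaves 1 component; it is not a cut vertex. No other vertex is a cut vertex either.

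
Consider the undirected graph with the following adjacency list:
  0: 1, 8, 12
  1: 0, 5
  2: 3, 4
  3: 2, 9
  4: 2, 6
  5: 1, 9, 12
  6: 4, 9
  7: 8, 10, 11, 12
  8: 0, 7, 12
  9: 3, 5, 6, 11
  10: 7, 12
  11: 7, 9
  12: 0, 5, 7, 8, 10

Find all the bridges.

none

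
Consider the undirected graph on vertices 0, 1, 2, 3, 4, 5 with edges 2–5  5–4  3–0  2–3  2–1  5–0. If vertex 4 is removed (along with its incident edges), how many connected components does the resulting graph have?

With 4 gone, the remaining components are: {0, 1, 2, 3, 5}.
That is 1 component.

1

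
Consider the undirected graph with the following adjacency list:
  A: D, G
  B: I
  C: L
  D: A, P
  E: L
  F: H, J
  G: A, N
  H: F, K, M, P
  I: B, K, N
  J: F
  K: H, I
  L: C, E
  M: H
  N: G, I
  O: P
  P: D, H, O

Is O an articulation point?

Deleting O leaves 2 components (was 2), so O is not a cut vertex.

No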